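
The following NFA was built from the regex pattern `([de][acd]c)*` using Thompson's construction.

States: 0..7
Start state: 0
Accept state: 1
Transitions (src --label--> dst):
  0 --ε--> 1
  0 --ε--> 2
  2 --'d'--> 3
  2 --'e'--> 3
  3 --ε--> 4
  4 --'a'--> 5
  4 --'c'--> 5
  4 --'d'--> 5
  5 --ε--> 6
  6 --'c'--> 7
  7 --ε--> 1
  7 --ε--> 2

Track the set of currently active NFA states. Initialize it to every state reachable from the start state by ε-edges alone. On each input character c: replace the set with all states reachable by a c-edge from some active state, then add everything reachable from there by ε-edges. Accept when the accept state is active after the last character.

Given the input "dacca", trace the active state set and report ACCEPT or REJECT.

initial (ε-close {0}): {0,1,2}
'd' @ 1: {3,4}
'a' @ 2: {5,6}
'c' @ 3: {1,2,7}  ✓accept
'c' @ 4: {}  — no active states
rest 'a' ignored (set empty)
after full input: {}  (accept=1 not in)

Answer: REJECT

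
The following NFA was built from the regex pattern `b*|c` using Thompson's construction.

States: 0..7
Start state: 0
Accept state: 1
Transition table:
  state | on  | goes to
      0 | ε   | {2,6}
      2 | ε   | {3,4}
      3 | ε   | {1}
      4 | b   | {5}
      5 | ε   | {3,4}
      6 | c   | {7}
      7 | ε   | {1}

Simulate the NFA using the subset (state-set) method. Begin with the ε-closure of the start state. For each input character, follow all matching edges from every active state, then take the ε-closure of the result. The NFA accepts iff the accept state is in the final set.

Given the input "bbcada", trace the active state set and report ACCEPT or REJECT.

S₀ = ε-closure({0}) = {0,1,2,3,4,6}
'b' @ 1: {1,3,4,5}  [accepting]
'b' @ 2: {1,3,4,5}  [accepting]
'c' @ 3: {}  — state set empty
rest 'ada' ignored (set empty)
after full input: {}  (accept=1 not in)

Answer: REJECT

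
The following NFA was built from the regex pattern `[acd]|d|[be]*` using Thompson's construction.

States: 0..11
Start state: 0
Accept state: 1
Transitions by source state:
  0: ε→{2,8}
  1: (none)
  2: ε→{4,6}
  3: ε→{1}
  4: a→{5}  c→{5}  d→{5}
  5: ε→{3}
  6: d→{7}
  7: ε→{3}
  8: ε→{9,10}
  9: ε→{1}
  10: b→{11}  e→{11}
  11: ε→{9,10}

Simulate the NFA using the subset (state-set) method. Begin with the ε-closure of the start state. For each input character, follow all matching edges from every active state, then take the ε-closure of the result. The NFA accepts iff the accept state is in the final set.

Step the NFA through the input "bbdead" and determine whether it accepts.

S₀ = ε-closure({0}) = {0,1,2,4,6,8,9,10}
'b' @ 1: {1,9,10,11}  ✓accept
'b' @ 2: {1,9,10,11}  ✓accept
'd' @ 3: {}  — dead — no transitions
rest 'ead' ignored (set empty)
end set {} — state 1 not in

Answer: REJECT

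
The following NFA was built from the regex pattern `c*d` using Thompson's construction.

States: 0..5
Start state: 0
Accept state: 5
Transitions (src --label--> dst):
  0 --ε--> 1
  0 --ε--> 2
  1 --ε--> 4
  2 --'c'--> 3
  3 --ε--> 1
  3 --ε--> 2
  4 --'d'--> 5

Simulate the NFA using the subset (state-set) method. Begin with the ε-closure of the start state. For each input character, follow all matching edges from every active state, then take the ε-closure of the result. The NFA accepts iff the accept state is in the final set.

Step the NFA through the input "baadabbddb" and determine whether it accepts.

Answer: REJECT

Steps:
S₀ = ε-closure({0}) = {0,1,2,4}
'b' @ 1: {}  — state set empty
rest 'aadabbddb' ignored (set empty)
final: {}; accept 5 not in set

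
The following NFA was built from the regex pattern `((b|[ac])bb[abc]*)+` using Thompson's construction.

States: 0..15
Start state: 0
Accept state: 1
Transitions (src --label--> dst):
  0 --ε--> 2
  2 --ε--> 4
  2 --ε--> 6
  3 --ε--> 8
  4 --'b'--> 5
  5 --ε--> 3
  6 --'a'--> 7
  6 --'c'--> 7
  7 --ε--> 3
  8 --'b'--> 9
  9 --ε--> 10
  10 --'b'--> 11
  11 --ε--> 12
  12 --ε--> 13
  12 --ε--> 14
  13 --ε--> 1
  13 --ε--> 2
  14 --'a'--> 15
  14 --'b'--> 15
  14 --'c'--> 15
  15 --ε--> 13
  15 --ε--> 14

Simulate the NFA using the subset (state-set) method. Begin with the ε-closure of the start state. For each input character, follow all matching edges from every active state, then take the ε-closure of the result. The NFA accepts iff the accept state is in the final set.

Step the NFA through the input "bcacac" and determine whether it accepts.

initial (ε-close {0}): {0,2,4,6}
'b' @ 1: {3,5,8}
'c' @ 2: {}  — state set empty
rest 'acac' ignored (set empty)
final: {}; accept 1 not in set

Answer: REJECT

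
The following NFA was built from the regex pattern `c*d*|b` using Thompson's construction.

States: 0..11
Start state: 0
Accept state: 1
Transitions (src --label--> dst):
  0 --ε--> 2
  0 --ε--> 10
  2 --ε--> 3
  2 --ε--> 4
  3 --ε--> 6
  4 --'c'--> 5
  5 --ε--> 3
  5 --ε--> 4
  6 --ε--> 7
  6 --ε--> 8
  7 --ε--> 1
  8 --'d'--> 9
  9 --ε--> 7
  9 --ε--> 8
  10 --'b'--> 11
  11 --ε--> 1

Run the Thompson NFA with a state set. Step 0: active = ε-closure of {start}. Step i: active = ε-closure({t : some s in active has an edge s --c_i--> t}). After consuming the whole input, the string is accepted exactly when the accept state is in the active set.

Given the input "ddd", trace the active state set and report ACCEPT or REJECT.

initial (ε-close {0}): {0,1,2,3,4,6,7,8,10}
'd' @ 1: {1,7,8,9}  (accept∈set)
'd' @ 2: {1,7,8,9}  (accept∈set)
'd' @ 3: {1,7,8,9}  (accept∈set)
after full input: {1,7,8,9}  (accept=1 in)

Answer: ACCEPT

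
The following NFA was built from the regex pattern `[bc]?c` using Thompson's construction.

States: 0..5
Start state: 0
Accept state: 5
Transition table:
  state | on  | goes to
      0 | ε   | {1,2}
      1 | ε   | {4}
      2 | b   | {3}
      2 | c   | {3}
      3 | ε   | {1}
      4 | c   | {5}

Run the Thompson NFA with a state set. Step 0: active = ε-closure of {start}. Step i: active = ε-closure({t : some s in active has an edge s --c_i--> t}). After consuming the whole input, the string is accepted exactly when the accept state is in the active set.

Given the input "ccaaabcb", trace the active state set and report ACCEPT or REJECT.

Answer: REJECT

Trace:
S₀ = ε-closure({0}) = {0,1,2,4}
'c' @ 1: {1,3,4,5}  (accept∈set)
'c' @ 2: {5}  (accept∈set)
'a' @ 3: {}  — no active states
rest 'aabcb' ignored (set empty)
after full input: {}  (accept=5 not in)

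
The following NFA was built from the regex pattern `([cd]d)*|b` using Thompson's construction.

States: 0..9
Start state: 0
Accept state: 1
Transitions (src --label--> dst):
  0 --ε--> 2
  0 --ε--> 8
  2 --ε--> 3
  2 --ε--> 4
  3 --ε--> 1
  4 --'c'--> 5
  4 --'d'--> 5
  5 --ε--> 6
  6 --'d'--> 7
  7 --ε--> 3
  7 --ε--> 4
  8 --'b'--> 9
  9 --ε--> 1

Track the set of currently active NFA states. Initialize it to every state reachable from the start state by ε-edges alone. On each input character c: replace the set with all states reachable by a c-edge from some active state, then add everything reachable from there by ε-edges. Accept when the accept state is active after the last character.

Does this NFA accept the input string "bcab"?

Answer: REJECT

Derivation:
initial (ε-close {0}): {0,1,2,3,4,8}
'b' @ 1: {1,9}  (accept∈set)
'c' @ 2: {}  — dead — no transitions
rest 'ab' ignored (set empty)
final: {}; accept 1 not in set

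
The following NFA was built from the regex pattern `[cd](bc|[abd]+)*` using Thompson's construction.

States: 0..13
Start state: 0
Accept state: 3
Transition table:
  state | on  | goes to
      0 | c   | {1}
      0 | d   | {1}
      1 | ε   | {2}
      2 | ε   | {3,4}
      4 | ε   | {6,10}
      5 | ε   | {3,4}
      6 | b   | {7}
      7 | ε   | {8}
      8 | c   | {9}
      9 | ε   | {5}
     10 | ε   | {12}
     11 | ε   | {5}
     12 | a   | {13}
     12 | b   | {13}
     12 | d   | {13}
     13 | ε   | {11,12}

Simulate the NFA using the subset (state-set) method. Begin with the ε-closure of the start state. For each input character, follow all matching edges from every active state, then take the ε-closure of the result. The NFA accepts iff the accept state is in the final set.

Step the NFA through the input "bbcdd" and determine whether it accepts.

start: ε-closure({0}) = {0}
'b' @ 1: {}  — no active states
rest 'bcdd' ignored (set empty)
final: {}; accept 3 not in set

Answer: REJECT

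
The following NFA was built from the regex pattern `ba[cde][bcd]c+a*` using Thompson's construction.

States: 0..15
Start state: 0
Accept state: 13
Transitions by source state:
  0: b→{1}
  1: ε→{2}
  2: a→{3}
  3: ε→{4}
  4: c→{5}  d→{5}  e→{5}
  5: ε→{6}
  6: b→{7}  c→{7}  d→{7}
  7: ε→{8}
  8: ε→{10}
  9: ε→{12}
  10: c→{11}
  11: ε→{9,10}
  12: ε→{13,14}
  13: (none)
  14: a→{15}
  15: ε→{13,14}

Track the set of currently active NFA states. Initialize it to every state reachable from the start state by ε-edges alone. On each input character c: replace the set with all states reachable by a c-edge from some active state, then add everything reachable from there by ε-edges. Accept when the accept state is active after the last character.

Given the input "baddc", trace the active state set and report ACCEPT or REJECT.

initial (ε-close {0}): {0}
'b' @ 1: {1,2}
'a' @ 2: {3,4}
'd' @ 3: {5,6}
'd' @ 4: {7,8,10}
'c' @ 5: {9,10,11,12,13,14}  [accepting]
final: {9,10,11,12,13,14}; accept 13 in set

Answer: ACCEPT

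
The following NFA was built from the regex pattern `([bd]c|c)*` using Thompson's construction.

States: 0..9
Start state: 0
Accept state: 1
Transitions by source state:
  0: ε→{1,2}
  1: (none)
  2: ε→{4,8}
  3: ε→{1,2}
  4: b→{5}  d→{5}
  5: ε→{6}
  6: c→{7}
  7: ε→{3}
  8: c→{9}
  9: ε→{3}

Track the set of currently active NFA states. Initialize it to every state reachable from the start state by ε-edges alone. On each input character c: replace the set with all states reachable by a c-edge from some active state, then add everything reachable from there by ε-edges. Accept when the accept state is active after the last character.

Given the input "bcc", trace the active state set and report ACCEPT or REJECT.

Answer: ACCEPT

Steps:
S₀ = ε-closure({0}) = {0,1,2,4,8}
'b' @ 1: {5,6}
'c' @ 2: {1,2,3,4,7,8}  [accepting]
'c' @ 3: {1,2,3,4,8,9}  [accepting]
end set {1,2,3,4,8,9} — state 1 in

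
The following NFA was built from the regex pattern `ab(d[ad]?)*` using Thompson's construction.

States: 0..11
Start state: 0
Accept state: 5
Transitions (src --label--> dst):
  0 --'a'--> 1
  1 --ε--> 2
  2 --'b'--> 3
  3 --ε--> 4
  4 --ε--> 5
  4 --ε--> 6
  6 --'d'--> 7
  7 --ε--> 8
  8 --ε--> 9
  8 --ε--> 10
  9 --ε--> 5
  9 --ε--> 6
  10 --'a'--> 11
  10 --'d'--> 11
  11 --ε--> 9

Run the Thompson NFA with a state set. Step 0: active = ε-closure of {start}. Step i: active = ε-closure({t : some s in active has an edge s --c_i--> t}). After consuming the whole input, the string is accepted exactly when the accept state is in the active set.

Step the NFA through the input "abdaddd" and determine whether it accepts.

Answer: ACCEPT

Steps:
S₀ = ε-closure({0}) = {0}
'a' @ 1: {1,2}
'b' @ 2: {3,4,5,6}  ✓accept
'd' @ 3: {5,6,7,8,9,10}  ✓accept
'a' @ 4: {5,6,9,11}  ✓accept
'd' @ 5: {5,6,7,8,9,10}  ✓accept
'd' @ 6: {5,6,7,8,9,10,11}  ✓accept
'd' @ 7: {5,6,7,8,9,10,11}  ✓accept
end set {5,6,7,8,9,10,11} — state 5 in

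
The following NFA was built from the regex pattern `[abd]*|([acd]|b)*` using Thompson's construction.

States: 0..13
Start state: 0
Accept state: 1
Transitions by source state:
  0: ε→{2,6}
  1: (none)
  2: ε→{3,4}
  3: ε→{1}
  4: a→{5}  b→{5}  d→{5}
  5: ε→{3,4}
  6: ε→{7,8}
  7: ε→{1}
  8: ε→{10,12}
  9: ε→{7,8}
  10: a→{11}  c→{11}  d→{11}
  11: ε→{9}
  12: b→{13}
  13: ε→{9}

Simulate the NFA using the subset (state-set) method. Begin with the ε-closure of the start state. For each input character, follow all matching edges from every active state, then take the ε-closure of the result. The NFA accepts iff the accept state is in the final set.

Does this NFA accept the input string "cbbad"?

S₀ = ε-closure({0}) = {0,1,2,3,4,6,7,8,10,12}
'c' @ 1: {1,7,8,9,10,11,12}  [accepting]
'b' @ 2: {1,7,8,9,10,12,13}  [accepting]
'b' @ 3: {1,7,8,9,10,12,13}  [accepting]
'a' @ 4: {1,7,8,9,10,11,12}  [accepting]
'd' @ 5: {1,7,8,9,10,11,12}  [accepting]
final: {1,7,8,9,10,11,12}; accept 1 in set

Answer: ACCEPT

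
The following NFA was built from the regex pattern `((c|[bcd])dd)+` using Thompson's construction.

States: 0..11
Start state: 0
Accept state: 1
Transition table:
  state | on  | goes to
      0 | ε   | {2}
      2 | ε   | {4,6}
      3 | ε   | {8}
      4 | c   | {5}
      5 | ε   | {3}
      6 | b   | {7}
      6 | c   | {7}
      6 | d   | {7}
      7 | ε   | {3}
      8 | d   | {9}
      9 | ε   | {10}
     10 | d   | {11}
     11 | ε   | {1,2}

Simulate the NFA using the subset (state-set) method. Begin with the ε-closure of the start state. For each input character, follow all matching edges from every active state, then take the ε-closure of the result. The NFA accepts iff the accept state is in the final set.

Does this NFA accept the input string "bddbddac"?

Answer: REJECT

Trace:
S₀ = ε-closure({0}) = {0,2,4,6}
'b' @ 1: {3,7,8}
'd' @ 2: {9,10}
'd' @ 3: {1,2,4,6,11}  (accept∈set)
'b' @ 4: {3,7,8}
'd' @ 5: {9,10}
'd' @ 6: {1,2,4,6,11}  (accept∈set)
'a' @ 7: {}  — state set empty
rest 'c' ignored (set empty)
final: {}; accept 1 not in set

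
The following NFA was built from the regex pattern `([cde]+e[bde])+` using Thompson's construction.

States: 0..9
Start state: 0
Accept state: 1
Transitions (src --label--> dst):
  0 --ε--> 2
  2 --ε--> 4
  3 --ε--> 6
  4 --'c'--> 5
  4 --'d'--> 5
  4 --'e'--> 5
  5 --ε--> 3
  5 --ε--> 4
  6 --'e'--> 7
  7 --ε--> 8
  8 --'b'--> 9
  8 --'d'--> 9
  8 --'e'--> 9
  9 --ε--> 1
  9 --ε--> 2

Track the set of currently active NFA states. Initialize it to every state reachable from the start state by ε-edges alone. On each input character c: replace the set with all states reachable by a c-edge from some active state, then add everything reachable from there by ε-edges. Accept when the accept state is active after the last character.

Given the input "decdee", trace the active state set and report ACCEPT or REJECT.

Answer: ACCEPT

Trace:
S₀ = ε-closure({0}) = {0,2,4}
'd' @ 1: {3,4,5,6}
'e' @ 2: {3,4,5,6,7,8}
'c' @ 3: {3,4,5,6}
'd' @ 4: {3,4,5,6}
'e' @ 5: {3,4,5,6,7,8}
'e' @ 6: {1,2,3,4,5,6,7,8,9}  ✓accept
end set {1,2,3,4,5,6,7,8,9} — state 1 in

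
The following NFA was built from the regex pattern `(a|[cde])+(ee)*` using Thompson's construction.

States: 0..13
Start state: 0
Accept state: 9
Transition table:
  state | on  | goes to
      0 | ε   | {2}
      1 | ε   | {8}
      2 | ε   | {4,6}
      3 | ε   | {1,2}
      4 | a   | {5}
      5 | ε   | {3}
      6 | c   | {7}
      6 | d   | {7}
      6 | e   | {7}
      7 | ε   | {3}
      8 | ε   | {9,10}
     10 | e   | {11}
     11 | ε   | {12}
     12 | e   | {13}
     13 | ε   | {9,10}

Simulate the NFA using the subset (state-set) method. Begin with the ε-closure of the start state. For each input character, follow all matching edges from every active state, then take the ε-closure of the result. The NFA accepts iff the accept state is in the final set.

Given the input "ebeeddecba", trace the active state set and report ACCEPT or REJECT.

Answer: REJECT

Derivation:
S₀ = ε-closure({0}) = {0,2,4,6}
'e' @ 1: {1,2,3,4,6,7,8,9,10}  (accept∈set)
'b' @ 2: {}  — no active states
rest 'eeddecba' ignored (set empty)
end set {} — state 9 not in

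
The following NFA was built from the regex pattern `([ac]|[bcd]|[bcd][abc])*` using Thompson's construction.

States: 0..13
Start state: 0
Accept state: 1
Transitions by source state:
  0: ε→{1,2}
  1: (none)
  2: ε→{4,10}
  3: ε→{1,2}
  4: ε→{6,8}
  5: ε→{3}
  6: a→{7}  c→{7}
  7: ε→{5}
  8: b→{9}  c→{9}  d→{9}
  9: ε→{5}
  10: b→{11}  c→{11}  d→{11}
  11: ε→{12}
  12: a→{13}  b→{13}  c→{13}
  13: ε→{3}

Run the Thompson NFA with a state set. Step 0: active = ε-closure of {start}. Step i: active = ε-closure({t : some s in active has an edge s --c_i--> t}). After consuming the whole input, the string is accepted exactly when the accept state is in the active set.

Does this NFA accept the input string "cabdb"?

Answer: ACCEPT

Trace:
start: ε-closure({0}) = {0,1,2,4,6,8,10}
'c' @ 1: {1,2,3,4,5,6,7,8,9,10,11,12}  ✓accept
'a' @ 2: {1,2,3,4,5,6,7,8,10,13}  ✓accept
'b' @ 3: {1,2,3,4,5,6,8,9,10,11,12}  ✓accept
'd' @ 4: {1,2,3,4,5,6,8,9,10,11,12}  ✓accept
'b' @ 5: {1,2,3,4,5,6,8,9,10,11,12,13}  ✓accept
end set {1,2,3,4,5,6,8,9,10,11,12,13} — state 1 in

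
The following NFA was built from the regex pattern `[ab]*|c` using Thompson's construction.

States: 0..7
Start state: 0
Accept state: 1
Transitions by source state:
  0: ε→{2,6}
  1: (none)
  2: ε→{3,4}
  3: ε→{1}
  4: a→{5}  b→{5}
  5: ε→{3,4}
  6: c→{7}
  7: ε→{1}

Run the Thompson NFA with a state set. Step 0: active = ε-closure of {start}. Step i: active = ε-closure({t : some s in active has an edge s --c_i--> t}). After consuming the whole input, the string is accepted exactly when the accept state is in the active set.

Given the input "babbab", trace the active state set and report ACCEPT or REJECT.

S₀ = ε-closure({0}) = {0,1,2,3,4,6}
'b' @ 1: {1,3,4,5}  (accept∈set)
'a' @ 2: {1,3,4,5}  (accept∈set)
'b' @ 3: {1,3,4,5}  (accept∈set)
'b' @ 4: {1,3,4,5}  (accept∈set)
'a' @ 5: {1,3,4,5}  (accept∈set)
'b' @ 6: {1,3,4,5}  (accept∈set)
final: {1,3,4,5}; accept 1 in set

Answer: ACCEPT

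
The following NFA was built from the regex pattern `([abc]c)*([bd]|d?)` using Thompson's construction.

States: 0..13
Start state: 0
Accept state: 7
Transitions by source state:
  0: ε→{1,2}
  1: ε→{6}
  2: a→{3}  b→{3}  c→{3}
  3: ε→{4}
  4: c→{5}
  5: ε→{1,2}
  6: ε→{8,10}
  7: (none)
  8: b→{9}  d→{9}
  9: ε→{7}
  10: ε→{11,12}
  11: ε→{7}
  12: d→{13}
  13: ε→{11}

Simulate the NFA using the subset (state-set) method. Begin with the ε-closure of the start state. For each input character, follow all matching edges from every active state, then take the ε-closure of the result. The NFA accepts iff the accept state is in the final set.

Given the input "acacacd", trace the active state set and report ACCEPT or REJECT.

Answer: ACCEPT

Derivation:
initial (ε-close {0}): {0,1,2,6,7,8,10,11,12}
'a' @ 1: {3,4}
'c' @ 2: {1,2,5,6,7,8,10,11,12}  (accept∈set)
'a' @ 3: {3,4}
'c' @ 4: {1,2,5,6,7,8,10,11,12}  (accept∈set)
'a' @ 5: {3,4}
'c' @ 6: {1,2,5,6,7,8,10,11,12}  (accept∈set)
'd' @ 7: {7,9,11,13}  (accept∈set)
final: {7,9,11,13}; accept 7 in set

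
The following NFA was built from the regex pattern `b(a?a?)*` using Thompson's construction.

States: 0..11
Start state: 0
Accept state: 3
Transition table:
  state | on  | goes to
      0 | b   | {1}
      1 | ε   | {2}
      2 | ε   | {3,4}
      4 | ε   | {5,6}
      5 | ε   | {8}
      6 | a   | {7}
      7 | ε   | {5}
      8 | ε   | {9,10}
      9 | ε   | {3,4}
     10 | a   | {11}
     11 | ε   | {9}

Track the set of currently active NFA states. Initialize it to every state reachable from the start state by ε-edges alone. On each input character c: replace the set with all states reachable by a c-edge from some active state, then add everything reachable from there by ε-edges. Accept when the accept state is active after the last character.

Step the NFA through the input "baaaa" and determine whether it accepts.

Answer: ACCEPT

Trace:
start: ε-closure({0}) = {0}
'b' @ 1: {1,2,3,4,5,6,8,9,10}  [accepting]
'a' @ 2: {3,4,5,6,7,8,9,10,11}  [accepting]
'a' @ 3: {3,4,5,6,7,8,9,10,11}  [accepting]
'a' @ 4: {3,4,5,6,7,8,9,10,11}  [accepting]
'a' @ 5: {3,4,5,6,7,8,9,10,11}  [accepting]
after full input: {3,4,5,6,7,8,9,10,11}  (accept=3 in)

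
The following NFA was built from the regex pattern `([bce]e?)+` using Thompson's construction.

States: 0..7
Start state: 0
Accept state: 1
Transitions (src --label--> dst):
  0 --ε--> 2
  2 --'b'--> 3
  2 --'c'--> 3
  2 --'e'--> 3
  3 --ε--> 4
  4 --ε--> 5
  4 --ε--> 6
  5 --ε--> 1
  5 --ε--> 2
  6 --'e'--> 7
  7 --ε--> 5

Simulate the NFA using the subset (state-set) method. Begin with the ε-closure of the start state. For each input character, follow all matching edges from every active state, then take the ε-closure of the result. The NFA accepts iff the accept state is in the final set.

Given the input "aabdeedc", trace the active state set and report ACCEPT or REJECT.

Answer: REJECT

Trace:
S₀ = ε-closure({0}) = {0,2}
'a' @ 1: {}  — no active states
rest 'abdeedc' ignored (set empty)
final: {}; accept 1 not in set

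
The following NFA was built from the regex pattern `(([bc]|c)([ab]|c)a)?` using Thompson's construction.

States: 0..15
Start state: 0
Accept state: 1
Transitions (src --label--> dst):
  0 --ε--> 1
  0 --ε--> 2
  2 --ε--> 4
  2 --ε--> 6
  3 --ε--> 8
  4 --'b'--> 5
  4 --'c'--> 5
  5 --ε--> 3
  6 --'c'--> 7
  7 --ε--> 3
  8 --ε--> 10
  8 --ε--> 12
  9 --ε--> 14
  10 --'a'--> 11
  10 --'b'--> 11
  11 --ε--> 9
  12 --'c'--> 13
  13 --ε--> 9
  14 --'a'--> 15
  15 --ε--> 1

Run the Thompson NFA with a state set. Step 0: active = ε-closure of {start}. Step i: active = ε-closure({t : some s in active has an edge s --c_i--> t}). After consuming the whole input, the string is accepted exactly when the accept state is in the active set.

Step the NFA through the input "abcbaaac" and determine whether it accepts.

Answer: REJECT

Steps:
S₀ = ε-closure({0}) = {0,1,2,4,6}
'a' @ 1: {}  — state set empty
rest 'bcbaaac' ignored (set empty)
after full input: {}  (accept=1 not in)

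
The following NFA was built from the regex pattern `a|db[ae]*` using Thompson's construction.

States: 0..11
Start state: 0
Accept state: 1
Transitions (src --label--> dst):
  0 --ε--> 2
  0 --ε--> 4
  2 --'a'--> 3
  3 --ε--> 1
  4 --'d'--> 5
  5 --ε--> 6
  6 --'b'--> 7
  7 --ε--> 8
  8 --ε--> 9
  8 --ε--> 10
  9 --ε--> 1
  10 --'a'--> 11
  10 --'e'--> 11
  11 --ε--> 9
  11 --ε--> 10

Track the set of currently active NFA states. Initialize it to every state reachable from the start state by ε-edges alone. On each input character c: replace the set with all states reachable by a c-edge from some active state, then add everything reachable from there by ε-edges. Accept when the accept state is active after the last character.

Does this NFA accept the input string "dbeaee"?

Answer: ACCEPT

Derivation:
start: ε-closure({0}) = {0,2,4}
'd' @ 1: {5,6}
'b' @ 2: {1,7,8,9,10}  (accept∈set)
'e' @ 3: {1,9,10,11}  (accept∈set)
'a' @ 4: {1,9,10,11}  (accept∈set)
'e' @ 5: {1,9,10,11}  (accept∈set)
'e' @ 6: {1,9,10,11}  (accept∈set)
final: {1,9,10,11}; accept 1 in set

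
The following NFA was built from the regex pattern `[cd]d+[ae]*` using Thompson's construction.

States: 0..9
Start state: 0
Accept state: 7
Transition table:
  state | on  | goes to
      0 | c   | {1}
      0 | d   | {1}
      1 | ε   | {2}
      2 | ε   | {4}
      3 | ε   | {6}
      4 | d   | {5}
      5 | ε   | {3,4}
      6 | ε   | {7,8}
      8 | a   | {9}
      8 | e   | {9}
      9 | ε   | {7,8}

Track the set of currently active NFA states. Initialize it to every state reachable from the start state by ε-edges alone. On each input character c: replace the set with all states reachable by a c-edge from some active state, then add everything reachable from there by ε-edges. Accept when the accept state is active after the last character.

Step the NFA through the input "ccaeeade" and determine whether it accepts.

start: ε-closure({0}) = {0}
'c' @ 1: {1,2,4}
'c' @ 2: {}  — no active states
rest 'aeeade' ignored (set empty)
after full input: {}  (accept=7 not in)

Answer: REJECT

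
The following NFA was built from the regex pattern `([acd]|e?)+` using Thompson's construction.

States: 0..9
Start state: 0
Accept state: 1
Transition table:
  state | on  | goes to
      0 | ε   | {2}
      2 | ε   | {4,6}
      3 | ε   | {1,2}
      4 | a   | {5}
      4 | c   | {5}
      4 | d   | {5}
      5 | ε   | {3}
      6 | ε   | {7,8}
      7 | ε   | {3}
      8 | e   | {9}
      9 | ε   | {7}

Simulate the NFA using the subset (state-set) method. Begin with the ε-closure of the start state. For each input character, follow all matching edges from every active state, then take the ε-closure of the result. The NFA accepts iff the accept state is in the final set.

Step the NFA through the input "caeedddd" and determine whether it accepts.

Answer: ACCEPT

Trace:
initial (ε-close {0}): {0,1,2,3,4,6,7,8}
'c' @ 1: {1,2,3,4,5,6,7,8}  (accept∈set)
'a' @ 2: {1,2,3,4,5,6,7,8}  (accept∈set)
'e' @ 3: {1,2,3,4,6,7,8,9}  (accept∈set)
'e' @ 4: {1,2,3,4,6,7,8,9}  (accept∈set)
'd' @ 5: {1,2,3,4,5,6,7,8}  (accept∈set)
'd' @ 6: {1,2,3,4,5,6,7,8}  (accept∈set)
'd' @ 7: {1,2,3,4,5,6,7,8}  (accept∈set)
'd' @ 8: {1,2,3,4,5,6,7,8}  (accept∈set)
final: {1,2,3,4,5,6,7,8}; accept 1 in set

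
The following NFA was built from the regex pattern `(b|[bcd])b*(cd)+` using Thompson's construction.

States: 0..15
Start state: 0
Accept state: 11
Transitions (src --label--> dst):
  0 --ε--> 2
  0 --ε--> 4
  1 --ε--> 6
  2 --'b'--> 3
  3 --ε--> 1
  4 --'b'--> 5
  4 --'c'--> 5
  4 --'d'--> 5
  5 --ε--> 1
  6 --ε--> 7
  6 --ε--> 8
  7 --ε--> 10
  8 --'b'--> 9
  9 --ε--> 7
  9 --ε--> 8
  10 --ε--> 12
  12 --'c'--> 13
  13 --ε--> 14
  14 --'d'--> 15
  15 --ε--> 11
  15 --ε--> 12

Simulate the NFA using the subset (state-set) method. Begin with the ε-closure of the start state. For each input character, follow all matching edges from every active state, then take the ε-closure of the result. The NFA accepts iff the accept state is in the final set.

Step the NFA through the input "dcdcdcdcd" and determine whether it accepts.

initial (ε-close {0}): {0,2,4}
'd' @ 1: {1,5,6,7,8,10,12}
'c' @ 2: {13,14}
'd' @ 3: {11,12,15}  [accepting]
'c' @ 4: {13,14}
'd' @ 5: {11,12,15}  [accepting]
'c' @ 6: {13,14}
'd' @ 7: {11,12,15}  [accepting]
'c' @ 8: {13,14}
'd' @ 9: {11,12,15}  [accepting]
end set {11,12,15} — state 11 in

Answer: ACCEPT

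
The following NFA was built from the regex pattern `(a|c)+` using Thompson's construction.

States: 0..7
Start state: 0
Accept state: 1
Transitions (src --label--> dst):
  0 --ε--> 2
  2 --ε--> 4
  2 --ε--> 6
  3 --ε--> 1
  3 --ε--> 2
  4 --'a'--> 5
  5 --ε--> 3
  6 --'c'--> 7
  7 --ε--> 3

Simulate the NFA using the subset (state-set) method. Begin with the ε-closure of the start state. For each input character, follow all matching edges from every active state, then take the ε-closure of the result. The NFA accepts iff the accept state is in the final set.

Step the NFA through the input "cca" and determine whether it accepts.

Answer: ACCEPT

Trace:
initial (ε-close {0}): {0,2,4,6}
'c' @ 1: {1,2,3,4,6,7}  [accepting]
'c' @ 2: {1,2,3,4,6,7}  [accepting]
'a' @ 3: {1,2,3,4,5,6}  [accepting]
end set {1,2,3,4,5,6} — state 1 in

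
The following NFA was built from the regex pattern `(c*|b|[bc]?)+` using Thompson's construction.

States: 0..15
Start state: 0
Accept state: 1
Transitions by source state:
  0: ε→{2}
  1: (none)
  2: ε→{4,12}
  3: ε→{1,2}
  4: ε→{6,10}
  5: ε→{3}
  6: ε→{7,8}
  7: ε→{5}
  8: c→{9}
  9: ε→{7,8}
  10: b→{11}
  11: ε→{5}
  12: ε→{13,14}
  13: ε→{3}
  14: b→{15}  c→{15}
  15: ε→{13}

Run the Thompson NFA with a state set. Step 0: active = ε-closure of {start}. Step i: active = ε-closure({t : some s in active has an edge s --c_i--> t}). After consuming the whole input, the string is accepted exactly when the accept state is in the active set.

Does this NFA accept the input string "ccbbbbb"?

Answer: ACCEPT

Steps:
initial (ε-close {0}): {0,1,2,3,4,5,6,7,8,10,12,13,14}
'c' @ 1: {1,2,3,4,5,6,7,8,9,10,12,13,14,15}  ✓accept
'c' @ 2: {1,2,3,4,5,6,7,8,9,10,12,13,14,15}  ✓accept
'b' @ 3: {1,2,3,4,5,6,7,8,10,11,12,13,14,15}  ✓accept
'b' @ 4: {1,2,3,4,5,6,7,8,10,11,12,13,14,15}  ✓accept
'b' @ 5: {1,2,3,4,5,6,7,8,10,11,12,13,14,15}  ✓accept
'b' @ 6: {1,2,3,4,5,6,7,8,10,11,12,13,14,15}  ✓accept
'b' @ 7: {1,2,3,4,5,6,7,8,10,11,12,13,14,15}  ✓accept
final: {1,2,3,4,5,6,7,8,10,11,12,13,14,15}; accept 1 in set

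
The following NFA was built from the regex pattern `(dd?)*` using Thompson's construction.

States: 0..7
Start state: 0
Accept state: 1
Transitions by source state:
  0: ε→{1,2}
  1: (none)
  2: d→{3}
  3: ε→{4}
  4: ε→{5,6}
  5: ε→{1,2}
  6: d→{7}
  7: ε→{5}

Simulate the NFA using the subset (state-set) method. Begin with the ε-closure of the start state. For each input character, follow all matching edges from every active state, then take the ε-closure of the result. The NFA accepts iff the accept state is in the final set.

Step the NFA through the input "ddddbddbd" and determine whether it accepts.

Answer: REJECT

Trace:
start: ε-closure({0}) = {0,1,2}
'd' @ 1: {1,2,3,4,5,6}  [accepting]
'd' @ 2: {1,2,3,4,5,6,7}  [accepting]
'd' @ 3: {1,2,3,4,5,6,7}  [accepting]
'd' @ 4: {1,2,3,4,5,6,7}  [accepting]
'b' @ 5: {}  — no active states
rest 'ddbd' ignored (set empty)
after full input: {}  (accept=1 not in)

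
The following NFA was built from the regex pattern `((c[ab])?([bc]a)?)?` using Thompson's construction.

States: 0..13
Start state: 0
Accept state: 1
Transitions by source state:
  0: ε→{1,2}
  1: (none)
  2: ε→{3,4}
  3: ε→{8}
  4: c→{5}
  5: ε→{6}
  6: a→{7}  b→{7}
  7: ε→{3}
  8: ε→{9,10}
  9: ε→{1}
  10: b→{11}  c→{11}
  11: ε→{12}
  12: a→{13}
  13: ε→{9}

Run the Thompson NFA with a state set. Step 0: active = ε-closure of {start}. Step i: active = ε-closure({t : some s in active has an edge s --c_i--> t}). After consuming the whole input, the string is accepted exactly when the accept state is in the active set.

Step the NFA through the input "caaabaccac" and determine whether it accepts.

Answer: REJECT

Trace:
initial (ε-close {0}): {0,1,2,3,4,8,9,10}
'c' @ 1: {5,6,11,12}
'a' @ 2: {1,3,7,8,9,10,13}  [accepting]
'a' @ 3: {}  — state set empty
rest 'abaccac' ignored (set empty)
after full input: {}  (accept=1 not in)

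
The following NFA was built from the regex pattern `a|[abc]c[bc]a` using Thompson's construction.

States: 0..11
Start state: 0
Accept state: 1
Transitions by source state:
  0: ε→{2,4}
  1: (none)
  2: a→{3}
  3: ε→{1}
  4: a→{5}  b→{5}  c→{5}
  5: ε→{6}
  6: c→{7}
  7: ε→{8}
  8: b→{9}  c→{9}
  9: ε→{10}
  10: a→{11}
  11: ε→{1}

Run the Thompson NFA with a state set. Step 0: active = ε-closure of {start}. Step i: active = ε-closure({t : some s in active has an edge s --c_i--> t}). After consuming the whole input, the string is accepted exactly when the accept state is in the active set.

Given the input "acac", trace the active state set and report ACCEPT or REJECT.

Answer: REJECT

Steps:
start: ε-closure({0}) = {0,2,4}
'a' @ 1: {1,3,5,6}  [accepting]
'c' @ 2: {7,8}
'a' @ 3: {}  — state set empty
rest 'c' ignored (set empty)
final: {}; accept 1 not in set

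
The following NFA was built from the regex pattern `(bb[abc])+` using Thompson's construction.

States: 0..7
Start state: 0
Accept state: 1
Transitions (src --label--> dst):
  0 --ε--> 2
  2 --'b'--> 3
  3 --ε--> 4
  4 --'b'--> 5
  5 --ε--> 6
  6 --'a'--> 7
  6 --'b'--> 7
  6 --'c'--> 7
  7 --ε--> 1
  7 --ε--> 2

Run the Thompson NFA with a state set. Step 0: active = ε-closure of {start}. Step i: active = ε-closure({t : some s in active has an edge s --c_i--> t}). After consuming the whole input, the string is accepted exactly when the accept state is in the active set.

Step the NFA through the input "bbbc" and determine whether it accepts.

Answer: REJECT

Derivation:
start: ε-closure({0}) = {0,2}
'b' @ 1: {3,4}
'b' @ 2: {5,6}
'b' @ 3: {1,2,7}  ✓accept
'c' @ 4: {}  — dead — no transitions
end set {} — state 1 not in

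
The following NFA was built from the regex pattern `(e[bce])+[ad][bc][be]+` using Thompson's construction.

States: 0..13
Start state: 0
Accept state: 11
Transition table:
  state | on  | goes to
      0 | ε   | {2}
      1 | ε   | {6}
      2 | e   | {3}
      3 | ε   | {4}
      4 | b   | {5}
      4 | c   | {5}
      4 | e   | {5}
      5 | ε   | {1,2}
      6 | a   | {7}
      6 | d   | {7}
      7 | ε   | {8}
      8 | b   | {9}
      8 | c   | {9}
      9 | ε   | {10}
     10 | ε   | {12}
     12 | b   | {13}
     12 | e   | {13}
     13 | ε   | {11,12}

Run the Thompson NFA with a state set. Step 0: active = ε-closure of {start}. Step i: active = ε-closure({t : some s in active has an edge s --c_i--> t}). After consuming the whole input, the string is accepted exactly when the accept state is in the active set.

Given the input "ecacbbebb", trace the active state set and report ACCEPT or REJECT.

initial (ε-close {0}): {0,2}
'e' @ 1: {3,4}
'c' @ 2: {1,2,5,6}
'a' @ 3: {7,8}
'c' @ 4: {9,10,12}
'b' @ 5: {11,12,13}  (accept∈set)
'b' @ 6: {11,12,13}  (accept∈set)
'e' @ 7: {11,12,13}  (accept∈set)
'b' @ 8: {11,12,13}  (accept∈set)
'b' @ 9: {11,12,13}  (accept∈set)
end set {11,12,13} — state 11 in

Answer: ACCEPT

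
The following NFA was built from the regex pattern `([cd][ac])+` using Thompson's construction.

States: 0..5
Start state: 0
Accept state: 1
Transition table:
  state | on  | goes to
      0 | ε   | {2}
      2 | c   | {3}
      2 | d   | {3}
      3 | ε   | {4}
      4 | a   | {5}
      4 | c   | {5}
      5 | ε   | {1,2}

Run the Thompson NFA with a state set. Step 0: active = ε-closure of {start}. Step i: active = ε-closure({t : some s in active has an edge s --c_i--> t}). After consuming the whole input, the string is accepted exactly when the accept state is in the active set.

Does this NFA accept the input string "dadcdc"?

Answer: ACCEPT

Trace:
initial (ε-close {0}): {0,2}
'd' @ 1: {3,4}
'a' @ 2: {1,2,5}  [accepting]
'd' @ 3: {3,4}
'c' @ 4: {1,2,5}  [accepting]
'd' @ 5: {3,4}
'c' @ 6: {1,2,5}  [accepting]
final: {1,2,5}; accept 1 in set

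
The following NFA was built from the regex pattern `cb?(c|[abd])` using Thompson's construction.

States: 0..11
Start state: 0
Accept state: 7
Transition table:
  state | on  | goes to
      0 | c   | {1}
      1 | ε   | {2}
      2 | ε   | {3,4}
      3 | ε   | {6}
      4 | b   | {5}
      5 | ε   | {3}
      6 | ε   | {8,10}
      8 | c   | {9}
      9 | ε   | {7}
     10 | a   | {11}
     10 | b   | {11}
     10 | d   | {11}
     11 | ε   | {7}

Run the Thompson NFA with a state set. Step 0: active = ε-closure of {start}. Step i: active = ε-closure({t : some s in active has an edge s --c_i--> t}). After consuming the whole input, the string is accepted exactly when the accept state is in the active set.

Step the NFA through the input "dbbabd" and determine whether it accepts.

Answer: REJECT

Derivation:
S₀ = ε-closure({0}) = {0}
'd' @ 1: {}  — dead — no transitions
rest 'bbabd' ignored (set empty)
end set {} — state 7 not in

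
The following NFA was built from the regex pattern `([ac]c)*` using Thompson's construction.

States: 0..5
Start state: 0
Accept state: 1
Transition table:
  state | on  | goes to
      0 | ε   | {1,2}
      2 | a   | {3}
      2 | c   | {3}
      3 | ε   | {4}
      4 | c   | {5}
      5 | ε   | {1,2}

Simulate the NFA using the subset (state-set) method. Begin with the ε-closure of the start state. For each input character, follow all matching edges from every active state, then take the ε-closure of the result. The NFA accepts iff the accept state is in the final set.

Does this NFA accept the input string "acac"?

Answer: ACCEPT

Steps:
start: ε-closure({0}) = {0,1,2}
'a' @ 1: {3,4}
'c' @ 2: {1,2,5}  ✓accept
'a' @ 3: {3,4}
'c' @ 4: {1,2,5}  ✓accept
end set {1,2,5} — state 1 in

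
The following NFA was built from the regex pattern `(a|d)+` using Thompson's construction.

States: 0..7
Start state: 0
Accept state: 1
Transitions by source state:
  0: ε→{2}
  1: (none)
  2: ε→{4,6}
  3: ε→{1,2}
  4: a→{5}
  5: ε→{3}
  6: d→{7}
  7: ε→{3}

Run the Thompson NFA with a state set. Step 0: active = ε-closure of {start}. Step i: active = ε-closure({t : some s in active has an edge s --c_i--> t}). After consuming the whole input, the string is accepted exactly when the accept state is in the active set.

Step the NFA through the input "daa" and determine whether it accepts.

Answer: ACCEPT

Steps:
S₀ = ε-closure({0}) = {0,2,4,6}
'd' @ 1: {1,2,3,4,6,7}  ✓accept
'a' @ 2: {1,2,3,4,5,6}  ✓accept
'a' @ 3: {1,2,3,4,5,6}  ✓accept
after full input: {1,2,3,4,5,6}  (accept=1 in)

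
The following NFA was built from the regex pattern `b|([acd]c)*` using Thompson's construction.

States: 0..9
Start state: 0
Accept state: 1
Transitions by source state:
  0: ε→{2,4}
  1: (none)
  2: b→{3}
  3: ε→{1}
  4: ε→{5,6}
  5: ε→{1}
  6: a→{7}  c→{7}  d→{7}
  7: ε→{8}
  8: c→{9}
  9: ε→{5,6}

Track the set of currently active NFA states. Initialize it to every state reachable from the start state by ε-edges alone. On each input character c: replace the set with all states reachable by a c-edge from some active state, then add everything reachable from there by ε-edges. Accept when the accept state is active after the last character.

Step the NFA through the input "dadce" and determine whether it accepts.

Answer: REJECT

Steps:
initial (ε-close {0}): {0,1,2,4,5,6}
'd' @ 1: {7,8}
'a' @ 2: {}  — state set empty
rest 'dce' ignored (set empty)
end set {} — state 1 not in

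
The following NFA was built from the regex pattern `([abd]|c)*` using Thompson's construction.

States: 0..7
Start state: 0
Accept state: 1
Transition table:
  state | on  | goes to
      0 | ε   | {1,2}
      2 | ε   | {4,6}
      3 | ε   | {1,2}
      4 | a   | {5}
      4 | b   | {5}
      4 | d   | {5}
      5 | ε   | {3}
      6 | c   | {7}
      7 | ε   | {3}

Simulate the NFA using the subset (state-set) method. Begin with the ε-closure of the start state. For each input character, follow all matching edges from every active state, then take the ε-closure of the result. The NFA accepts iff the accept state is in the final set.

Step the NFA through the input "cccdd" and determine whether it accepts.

Answer: ACCEPT

Steps:
start: ε-closure({0}) = {0,1,2,4,6}
'c' @ 1: {1,2,3,4,6,7}  [accepting]
'c' @ 2: {1,2,3,4,6,7}  [accepting]
'c' @ 3: {1,2,3,4,6,7}  [accepting]
'd' @ 4: {1,2,3,4,5,6}  [accepting]
'd' @ 5: {1,2,3,4,5,6}  [accepting]
after full input: {1,2,3,4,5,6}  (accept=1 in)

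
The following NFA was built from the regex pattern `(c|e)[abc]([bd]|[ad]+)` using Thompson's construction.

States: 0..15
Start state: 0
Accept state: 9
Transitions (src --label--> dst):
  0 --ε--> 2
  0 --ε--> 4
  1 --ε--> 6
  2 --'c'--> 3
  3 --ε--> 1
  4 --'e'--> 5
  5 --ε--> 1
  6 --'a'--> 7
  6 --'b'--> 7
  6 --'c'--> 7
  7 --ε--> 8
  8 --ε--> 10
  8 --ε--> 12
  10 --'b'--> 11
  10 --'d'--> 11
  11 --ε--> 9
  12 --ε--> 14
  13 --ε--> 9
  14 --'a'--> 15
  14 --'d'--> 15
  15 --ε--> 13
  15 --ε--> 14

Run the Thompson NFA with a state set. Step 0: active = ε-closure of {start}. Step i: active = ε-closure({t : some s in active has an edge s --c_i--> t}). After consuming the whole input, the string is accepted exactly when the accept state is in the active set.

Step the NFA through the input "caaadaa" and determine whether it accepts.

start: ε-closure({0}) = {0,2,4}
'c' @ 1: {1,3,6}
'a' @ 2: {7,8,10,12,14}
'a' @ 3: {9,13,14,15}  (accept∈set)
'a' @ 4: {9,13,14,15}  (accept∈set)
'd' @ 5: {9,13,14,15}  (accept∈set)
'a' @ 6: {9,13,14,15}  (accept∈set)
'a' @ 7: {9,13,14,15}  (accept∈set)
end set {9,13,14,15} — state 9 in

Answer: ACCEPT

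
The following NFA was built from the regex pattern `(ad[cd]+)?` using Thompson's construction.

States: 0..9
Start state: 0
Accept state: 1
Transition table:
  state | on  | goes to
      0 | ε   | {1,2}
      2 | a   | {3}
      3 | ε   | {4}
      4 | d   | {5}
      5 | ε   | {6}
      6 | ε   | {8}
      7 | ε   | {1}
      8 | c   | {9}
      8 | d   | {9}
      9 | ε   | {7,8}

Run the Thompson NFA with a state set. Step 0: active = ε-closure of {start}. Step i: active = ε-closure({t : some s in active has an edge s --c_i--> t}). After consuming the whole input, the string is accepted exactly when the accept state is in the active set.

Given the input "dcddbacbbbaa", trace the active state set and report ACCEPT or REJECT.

Answer: REJECT

Steps:
S₀ = ε-closure({0}) = {0,1,2}
'd' @ 1: {}  — no active states
rest 'cddbacbbbaa' ignored (set empty)
after full input: {}  (accept=1 not in)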